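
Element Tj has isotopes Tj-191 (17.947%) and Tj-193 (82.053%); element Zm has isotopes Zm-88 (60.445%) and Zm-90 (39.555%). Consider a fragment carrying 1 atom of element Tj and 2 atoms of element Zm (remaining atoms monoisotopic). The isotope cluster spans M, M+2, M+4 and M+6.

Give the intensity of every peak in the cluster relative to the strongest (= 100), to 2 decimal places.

Element Tj pattern (n=1): 0.17947 : 0.82053
Element Zm pattern (n=2): 0.3653598 : 0.47818039 : 0.1564598
Convolve the two distributions (both contribute in 2-u steps):
  M: 0.17947×0.3653598 = 0.065571
  M+2: 0.17947×0.47818039 + 0.82053×0.3653598 = 0.385608
  M+4: 0.17947×0.1564598 + 0.82053×0.47818039 = 0.420441
  M+6: 0.82053×0.1564598 = 0.128380
Scale to base peak (0.420441) = 100: 15.60 : 91.72 : 100.00 : 30.53

15.60 : 91.72 : 100.00 : 30.53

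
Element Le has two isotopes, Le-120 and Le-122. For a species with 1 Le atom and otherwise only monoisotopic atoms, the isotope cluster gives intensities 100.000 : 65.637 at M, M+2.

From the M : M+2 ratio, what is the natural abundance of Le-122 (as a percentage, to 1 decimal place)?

39.6%

If p is the fraction of Le that is Le-120, then I(M+2)/I(M) = [C(1,1)·p^0·(1−p)] / p^1 = 1·(1−p)/p = 65.637/100.000 = 0.6564
(1−p)/p = 0.6564/1 = 0.6564  ⇒  p = 1/(1 + 0.6564) = 0.6037
Le-120: 60.4%, Le-122: 39.6%.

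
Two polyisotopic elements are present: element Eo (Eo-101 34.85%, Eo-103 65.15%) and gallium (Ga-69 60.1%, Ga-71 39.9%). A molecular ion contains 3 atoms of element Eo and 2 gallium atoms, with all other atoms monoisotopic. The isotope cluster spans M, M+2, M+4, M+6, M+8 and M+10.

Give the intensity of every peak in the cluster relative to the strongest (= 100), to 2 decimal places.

Element Eo pattern (n=3): 0.04232611 : 0.23737842 : 0.44376483 : 0.27653064
Gallium pattern (n=2): 0.361201 : 0.479598 : 0.159201
Convolve the two distributions (both contribute in 2-u steps):
  M: 0.04232611×0.361201 = 0.015288
  M+2: 0.04232611×0.479598 + 0.23737842×0.361201 = 0.106041
  M+4: 0.04232611×0.159201 + 0.23737842×0.479598 + 0.44376483×0.361201 = 0.280873
  M+6: 0.23737842×0.159201 + 0.44376483×0.479598 + 0.27653064×0.361201 = 0.350503
  M+8: 0.44376483×0.159201 + 0.27653064×0.479598 = 0.203271
  M+10: 0.27653064×0.159201 = 0.044024
Scale to base peak (0.350503) = 100: 4.36 : 30.25 : 80.13 : 100.00 : 57.99 : 12.56

4.36 : 30.25 : 80.13 : 100.00 : 57.99 : 12.56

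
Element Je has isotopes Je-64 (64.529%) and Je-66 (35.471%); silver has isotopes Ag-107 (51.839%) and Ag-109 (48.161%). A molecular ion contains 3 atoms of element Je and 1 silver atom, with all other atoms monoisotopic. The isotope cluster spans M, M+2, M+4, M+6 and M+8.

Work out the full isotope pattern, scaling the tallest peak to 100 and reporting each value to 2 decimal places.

38.79 : 100.00 : 94.59 : 39.11 : 5.99

Element Je pattern (n=3): 0.26869823 : 0.44310286 : 0.24356958 : 0.04462932
Silver pattern (n=1): 0.51839 : 0.48161
Convolve the two distributions (both contribute in 2-u steps):
  M: 0.26869823×0.51839 = 0.139290
  M+2: 0.26869823×0.48161 + 0.44310286×0.51839 = 0.359108
  M+4: 0.44310286×0.48161 + 0.24356958×0.51839 = 0.339667
  M+6: 0.24356958×0.48161 + 0.04462932×0.51839 = 0.140441
  M+8: 0.04462932×0.48161 = 0.021494
Scale to base peak (0.359108) = 100: 38.79 : 100.00 : 94.59 : 39.11 : 5.99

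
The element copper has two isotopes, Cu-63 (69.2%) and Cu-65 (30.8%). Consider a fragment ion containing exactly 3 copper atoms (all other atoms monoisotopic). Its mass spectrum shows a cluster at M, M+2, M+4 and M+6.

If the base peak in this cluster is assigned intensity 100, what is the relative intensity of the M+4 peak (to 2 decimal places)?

Binomial terms of (0.692 + 0.308)^3: M 0.3314, M+2 0.4425, M+4 0.1969, M+6 0.0292 → M+2 is the base peak.
P(M+2) = C(3,1) × 0.692^2 × 0.308^1 = 3 × 0.478864 × 0.3080 = 0.442470 (base)
P(M+4) = C(3,2) × 0.692^1 × 0.308^2 = 3 × 0.6920 × 0.094864 = 0.196938
Relative intensity = 0.196938 / 0.442470 × 100 = 44.51

44.51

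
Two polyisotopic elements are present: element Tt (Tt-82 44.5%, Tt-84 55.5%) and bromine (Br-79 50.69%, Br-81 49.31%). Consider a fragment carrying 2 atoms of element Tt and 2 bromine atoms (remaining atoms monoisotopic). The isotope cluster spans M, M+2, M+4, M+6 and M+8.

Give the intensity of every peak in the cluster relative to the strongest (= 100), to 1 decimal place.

Element Tt pattern (n=2): 0.198025 : 0.49395 : 0.308025
Bromine pattern (n=2): 0.25694761 : 0.49990478 : 0.24314761
Convolve the two distributions (both contribute in 2-u steps):
  M: 0.198025×0.25694761 = 0.050882
  M+2: 0.198025×0.49990478 + 0.49395×0.25694761 = 0.225913
  M+4: 0.198025×0.24314761 + 0.49395×0.49990478 + 0.308025×0.25694761 = 0.374224
  M+6: 0.49395×0.24314761 + 0.308025×0.49990478 = 0.274086
  M+8: 0.308025×0.24314761 = 0.074896
Scale to base peak (0.374224) = 100: 13.6 : 60.4 : 100.0 : 73.2 : 20.0

13.6 : 60.4 : 100.0 : 73.2 : 20.0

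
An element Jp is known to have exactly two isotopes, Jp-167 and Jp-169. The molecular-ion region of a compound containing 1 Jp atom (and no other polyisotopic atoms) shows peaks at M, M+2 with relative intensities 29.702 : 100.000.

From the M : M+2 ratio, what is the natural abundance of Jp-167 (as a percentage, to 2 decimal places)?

22.90%

Write p for the Jp-167 fraction. I(M+2)/I(M) = [C(1,1)·p^0·(1−p)] / p^1 = 1·(1−p)/p = 100.000/29.702 = 3.3668
(1−p)/p = 3.3668/1 = 3.3668  ⇒  p = 1/(1 + 3.3668) = 0.2290
Jp-167: 22.90%, Jp-169: 77.10%.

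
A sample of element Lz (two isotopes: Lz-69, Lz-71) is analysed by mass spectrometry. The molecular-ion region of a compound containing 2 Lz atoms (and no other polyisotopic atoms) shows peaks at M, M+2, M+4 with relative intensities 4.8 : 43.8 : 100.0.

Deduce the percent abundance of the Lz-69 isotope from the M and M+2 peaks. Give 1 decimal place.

Write p for the Lz-69 fraction. I(M+2)/I(M) = [C(2,1)·p^1·(1−p)] / p^2 = 2·(1−p)/p = 43.8/4.8 = 9.1250
(1−p)/p = 9.1250/2 = 4.5625  ⇒  p = 1/(1 + 4.5625) = 0.1798
Lz-69: 18.0%, Lz-71: 82.0%.

18.0%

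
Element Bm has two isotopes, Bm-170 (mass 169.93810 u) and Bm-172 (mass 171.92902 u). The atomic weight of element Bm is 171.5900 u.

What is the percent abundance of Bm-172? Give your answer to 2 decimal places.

Writing the weighted mean with unknown fraction x of Bm-170:
169.93810·x + 171.92902·(1 − x) = 171.5900
(169.93810 − 171.92902)·x = 171.5900 − 171.92902
x = -0.33902 / -1.99092 = 0.17028 → 17.03% Bm-170, 82.97% Bm-172.

82.97%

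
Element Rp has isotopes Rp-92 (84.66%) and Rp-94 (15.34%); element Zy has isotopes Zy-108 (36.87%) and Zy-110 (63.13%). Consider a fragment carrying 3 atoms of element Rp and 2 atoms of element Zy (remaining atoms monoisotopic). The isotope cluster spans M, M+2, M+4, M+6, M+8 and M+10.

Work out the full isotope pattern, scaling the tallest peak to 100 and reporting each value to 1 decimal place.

20.4 : 81.1 : 100.0 : 39.6 : 6.3 : 0.4

Element Rp pattern (n=3): 0.60678494 : 0.32983986 : 0.05976546 : 0.00360974
Element Zy pattern (n=2): 0.13593969 : 0.46552062 : 0.39853969
Convolve the two distributions (both contribute in 2-u steps):
  M: 0.60678494×0.13593969 = 0.082486
  M+2: 0.60678494×0.46552062 + 0.32983986×0.13593969 = 0.327309
  M+4: 0.60678494×0.39853969 + 0.32983986×0.46552062 + 0.05976546×0.13593969 = 0.403500
  M+6: 0.32983986×0.39853969 + 0.05976546×0.46552062 + 0.00360974×0.13593969 = 0.159767
  M+8: 0.05976546×0.39853969 + 0.00360974×0.46552062 = 0.025499
  M+10: 0.00360974×0.39853969 = 0.001439
Scale to base peak (0.403500) = 100: 20.4 : 81.1 : 100.0 : 39.6 : 6.3 : 0.4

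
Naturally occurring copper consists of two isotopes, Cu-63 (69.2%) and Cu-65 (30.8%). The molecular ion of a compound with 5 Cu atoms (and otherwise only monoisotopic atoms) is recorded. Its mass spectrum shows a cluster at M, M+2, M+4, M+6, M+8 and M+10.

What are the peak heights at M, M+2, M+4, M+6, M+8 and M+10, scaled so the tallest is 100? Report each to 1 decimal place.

Expanding (0.692 + 0.308)^5:
P(M) = 0.692^5 = 0.158683
P(M+2) = 5 × 0.692^4 × 0.308^1 = 0.353139
P(M+4) = 10 × 0.692^3 × 0.308^2 = 0.314355
P(M+6) = 10 × 0.692^2 × 0.308^3 = 0.139915
P(M+8) = 5 × 0.692^1 × 0.308^4 = 0.031137
P(M+10) = 0.308^5 = 0.002772
The M+2 peak is largest (0.353139); scaling to 100 gives 44.9 : 100.0 : 89.0 : 39.6 : 8.8 : 0.8.

44.9 : 100.0 : 89.0 : 39.6 : 8.8 : 0.8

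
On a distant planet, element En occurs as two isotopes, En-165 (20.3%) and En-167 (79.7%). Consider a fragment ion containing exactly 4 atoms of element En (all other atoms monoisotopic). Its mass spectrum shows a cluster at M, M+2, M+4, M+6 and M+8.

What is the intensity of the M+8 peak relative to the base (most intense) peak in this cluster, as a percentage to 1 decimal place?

98.2%

Term probabilities: M 0.0017, M+2 0.0267, M+4 0.1571, M+6 0.4111, M+8 0.4035. Base peak = M+6.
P(M+6) = C(4,3) × 0.203^1 × 0.797^3 = 4 × 0.2030 × 0.50626157 = 0.411084 (base)
P(M+8) = C(4,4) × 0.203^0 × 0.797^4 = 1 × 1.0000 × 0.40349047 = 0.403490
Relative intensity = 0.403490 / 0.411084 × 100 = 98.2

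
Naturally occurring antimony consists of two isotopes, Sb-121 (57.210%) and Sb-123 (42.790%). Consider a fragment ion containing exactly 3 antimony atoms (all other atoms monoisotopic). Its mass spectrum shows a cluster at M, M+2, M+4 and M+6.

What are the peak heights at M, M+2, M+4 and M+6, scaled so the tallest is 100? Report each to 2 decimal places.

44.57 : 100.00 : 74.79 : 18.65

Each Sb atom is independently Sb-121 (p = 0.57210) or Sb-123 (q = 0.42790); the cluster is the binomial expansion (p + q)^3.
P(M) = 0.57210^3 = 0.187247
P(M+2) = 3 × 0.57210^2 × 0.42790^1 = 0.420153
P(M+4) = 3 × 0.57210^1 × 0.42790^2 = 0.314252
P(M+6) = 0.42790^3 = 0.078348
The M+2 peak is largest (0.420153); scaling to 100 gives 44.57 : 100.00 : 74.79 : 18.65.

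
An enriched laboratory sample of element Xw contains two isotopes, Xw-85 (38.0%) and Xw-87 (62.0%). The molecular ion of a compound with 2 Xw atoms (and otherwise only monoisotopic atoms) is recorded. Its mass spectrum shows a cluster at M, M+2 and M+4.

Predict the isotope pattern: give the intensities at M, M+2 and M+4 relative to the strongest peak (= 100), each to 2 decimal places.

30.65 : 100.00 : 81.58

The 2 Xw atoms are independent, so intensities follow the terms of (0.380 + 0.620)^2.
P(M) = 0.380^2 = 0.144400
P(M+2) = 2 × 0.380^1 × 0.620^1 = 0.471200
P(M+4) = 0.620^2 = 0.384400
The M+2 peak is largest (0.471200); scaling to 100 gives 30.65 : 100.00 : 81.58.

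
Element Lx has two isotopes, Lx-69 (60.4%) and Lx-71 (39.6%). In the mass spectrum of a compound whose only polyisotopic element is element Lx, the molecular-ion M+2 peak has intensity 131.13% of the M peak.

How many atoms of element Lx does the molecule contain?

2

For n independent Lx atoms, I(M+2)/I(M) = n · (abundance Lx-71) / (abundance Lx-69) = n · 0.396/0.604.
n = 1.3113 × 0.604/0.396 = 2.00 ≈ 2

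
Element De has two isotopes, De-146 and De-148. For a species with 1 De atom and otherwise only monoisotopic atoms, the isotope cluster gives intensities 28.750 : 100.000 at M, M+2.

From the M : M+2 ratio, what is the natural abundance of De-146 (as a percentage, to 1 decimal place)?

Write p for the De-146 fraction. I(M+2)/I(M) = [C(1,1)·p^0·(1−p)] / p^1 = 1·(1−p)/p = 100.000/28.750 = 3.4783
(1−p)/p = 3.4783/1 = 3.4783  ⇒  p = 1/(1 + 3.4783) = 0.2233
De-146: 22.3%, De-148: 77.7%.

22.3%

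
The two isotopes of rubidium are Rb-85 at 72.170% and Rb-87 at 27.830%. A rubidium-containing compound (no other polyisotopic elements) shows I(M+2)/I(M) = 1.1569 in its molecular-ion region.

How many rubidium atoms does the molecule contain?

3

The M+2/M ratio from n Rb atoms is n · q/p = n · 0.27830/0.72170.
n = 1.1569 × 0.72170/0.27830 = 3.00 ≈ 3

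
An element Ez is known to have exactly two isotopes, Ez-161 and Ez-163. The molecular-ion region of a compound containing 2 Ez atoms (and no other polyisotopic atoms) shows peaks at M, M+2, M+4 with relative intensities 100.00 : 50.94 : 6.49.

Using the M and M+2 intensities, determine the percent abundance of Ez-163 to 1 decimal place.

20.3%

If p is the fraction of Ez that is Ez-161, then I(M+2)/I(M) = [C(2,1)·p^1·(1−p)] / p^2 = 2·(1−p)/p = 50.94/100.00 = 0.5094
(1−p)/p = 0.5094/2 = 0.2547  ⇒  p = 1/(1 + 0.2547) = 0.7970
Ez-161: 79.7%, Ez-163: 20.3%.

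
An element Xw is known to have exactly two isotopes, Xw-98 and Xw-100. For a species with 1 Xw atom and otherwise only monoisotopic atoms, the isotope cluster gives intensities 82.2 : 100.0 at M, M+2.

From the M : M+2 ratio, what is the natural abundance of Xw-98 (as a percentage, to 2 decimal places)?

If p is the fraction of Xw that is Xw-98, then I(M+2)/I(M) = [C(1,1)·p^0·(1−p)] / p^1 = 1·(1−p)/p = 100.0/82.2 = 1.2165
(1−p)/p = 1.2165/1 = 1.2165  ⇒  p = 1/(1 + 1.2165) = 0.4512
Xw-98: 45.12%, Xw-100: 54.88%.

45.12%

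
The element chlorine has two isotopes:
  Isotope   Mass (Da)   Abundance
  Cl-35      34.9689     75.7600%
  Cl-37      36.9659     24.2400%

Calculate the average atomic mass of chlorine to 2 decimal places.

The abundance-weighted mean is 0.757600 × 34.9689 + 0.242400 × 36.9659
= 26.49244 + 8.96053 = 35.45297 Da

35.45 Da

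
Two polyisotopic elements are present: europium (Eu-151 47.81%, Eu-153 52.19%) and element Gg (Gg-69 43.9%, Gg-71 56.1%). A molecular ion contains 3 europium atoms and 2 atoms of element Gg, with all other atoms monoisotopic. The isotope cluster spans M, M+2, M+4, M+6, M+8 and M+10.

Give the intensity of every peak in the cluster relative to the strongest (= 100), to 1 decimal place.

6.3 : 36.9 : 86.0 : 100.0 : 58.0 : 13.5

Europium pattern (n=3): 0.10928391 : 0.3578871 : 0.39067407 : 0.14215492
Element Gg pattern (n=2): 0.192721 : 0.492558 : 0.314721
Convolve the two distributions (both contribute in 2-u steps):
  M: 0.10928391×0.192721 = 0.021061
  M+2: 0.10928391×0.492558 + 0.3578871×0.192721 = 0.122801
  M+4: 0.10928391×0.314721 + 0.3578871×0.492558 + 0.39067407×0.192721 = 0.285965
  M+6: 0.3578871×0.314721 + 0.39067407×0.492558 + 0.14215492×0.192721 = 0.332460
  M+8: 0.39067407×0.314721 + 0.14215492×0.492558 = 0.192973
  M+10: 0.14215492×0.314721 = 0.044739
Scale to base peak (0.332460) = 100: 6.3 : 36.9 : 86.0 : 100.0 : 58.0 : 13.5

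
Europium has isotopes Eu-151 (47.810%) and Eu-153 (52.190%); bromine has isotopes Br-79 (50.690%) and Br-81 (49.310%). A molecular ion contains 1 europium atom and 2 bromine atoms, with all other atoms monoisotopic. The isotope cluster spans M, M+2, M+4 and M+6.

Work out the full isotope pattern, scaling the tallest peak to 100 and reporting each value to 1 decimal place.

32.6 : 98.9 : 100.0 : 33.6

Europium pattern (n=1): 0.4781 : 0.5219
Bromine pattern (n=2): 0.25694761 : 0.49990478 : 0.24314761
Convolve the two distributions (both contribute in 2-u steps):
  M: 0.4781×0.25694761 = 0.122847
  M+2: 0.4781×0.49990478 + 0.5219×0.25694761 = 0.373105
  M+4: 0.4781×0.24314761 + 0.5219×0.49990478 = 0.377149
  M+6: 0.5219×0.24314761 = 0.126899
Scale to base peak (0.377149) = 100: 32.6 : 98.9 : 100.0 : 33.6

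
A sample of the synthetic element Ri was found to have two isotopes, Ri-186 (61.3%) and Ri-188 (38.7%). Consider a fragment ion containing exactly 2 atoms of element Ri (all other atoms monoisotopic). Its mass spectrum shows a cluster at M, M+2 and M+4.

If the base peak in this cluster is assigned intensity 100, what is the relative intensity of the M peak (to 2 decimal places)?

79.20

Binomial terms of (0.613 + 0.387)^2: M 0.3758, M+2 0.4745, M+4 0.1498 → M+2 is the base peak.
P(M+2) = C(2,1) × 0.613^1 × 0.387^1 = 2 × 0.6130 × 0.3870 = 0.474462 (base)
P(M) = C(2,0) × 0.613^2 × 0.387^0 = 1 × 0.375769 × 1.0000 = 0.375769
Relative intensity = 0.375769 / 0.474462 × 100 = 79.20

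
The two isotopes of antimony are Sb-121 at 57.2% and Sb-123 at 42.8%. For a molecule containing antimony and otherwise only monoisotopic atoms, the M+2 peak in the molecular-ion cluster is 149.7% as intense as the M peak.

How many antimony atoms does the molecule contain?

The M+2/M ratio from n Sb atoms is n · q/p = n · 0.428/0.572.
n = 1.497 × 0.572/0.428 = 2.00 ≈ 2

2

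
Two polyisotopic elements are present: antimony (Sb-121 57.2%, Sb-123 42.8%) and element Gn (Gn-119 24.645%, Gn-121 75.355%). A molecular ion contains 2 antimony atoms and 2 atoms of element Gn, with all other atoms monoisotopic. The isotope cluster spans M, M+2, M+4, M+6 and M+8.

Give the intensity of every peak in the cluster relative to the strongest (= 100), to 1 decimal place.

5.2 : 39.9 : 100.0 : 91.4 : 27.5

Antimony pattern (n=2): 0.327184 : 0.489632 : 0.183184
Element Gn pattern (n=2): 0.0607376 : 0.37142479 : 0.5678376
Convolve the two distributions (both contribute in 2-u steps):
  M: 0.327184×0.0607376 = 0.019872
  M+2: 0.327184×0.37142479 + 0.489632×0.0607376 = 0.151263
  M+4: 0.327184×0.5678376 + 0.489632×0.37142479 + 0.183184×0.0607376 = 0.378775
  M+6: 0.489632×0.5678376 + 0.183184×0.37142479 = 0.346071
  M+8: 0.183184×0.5678376 = 0.104019
Scale to base peak (0.378775) = 100: 5.2 : 39.9 : 100.0 : 91.4 : 27.5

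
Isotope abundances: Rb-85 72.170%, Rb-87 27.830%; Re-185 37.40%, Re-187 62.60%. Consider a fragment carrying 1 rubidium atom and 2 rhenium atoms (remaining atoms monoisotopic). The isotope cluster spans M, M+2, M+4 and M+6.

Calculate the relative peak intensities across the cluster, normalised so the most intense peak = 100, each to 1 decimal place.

Rubidium pattern (n=1): 0.7217 : 0.2783
Rhenium pattern (n=2): 0.139876 : 0.468248 : 0.391876
Convolve the two distributions (both contribute in 2-u steps):
  M: 0.7217×0.139876 = 0.100949
  M+2: 0.7217×0.468248 + 0.2783×0.139876 = 0.376862
  M+4: 0.7217×0.391876 + 0.2783×0.468248 = 0.413130
  M+6: 0.2783×0.391876 = 0.109059
Scale to base peak (0.413130) = 100: 24.4 : 91.2 : 100.0 : 26.4

24.4 : 91.2 : 100.0 : 26.4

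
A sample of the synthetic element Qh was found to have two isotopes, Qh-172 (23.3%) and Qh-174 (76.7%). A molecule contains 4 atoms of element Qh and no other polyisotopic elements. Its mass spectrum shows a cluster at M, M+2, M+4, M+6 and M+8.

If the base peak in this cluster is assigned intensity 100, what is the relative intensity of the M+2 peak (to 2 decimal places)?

9.23

Binomial terms of (0.233 + 0.767)^4: M 0.0029, M+2 0.0388, M+4 0.1916, M+6 0.4205, M+8 0.3461 → M+6 is the base peak.
P(M+6) = C(4,3) × 0.233^1 × 0.767^3 = 4 × 0.2330 × 0.45121766 = 0.420535 (base)
P(M+2) = C(4,1) × 0.233^3 × 0.767^1 = 4 × 0.01264934 × 0.7670 = 0.038808
Relative intensity = 0.038808 / 0.420535 × 100 = 9.23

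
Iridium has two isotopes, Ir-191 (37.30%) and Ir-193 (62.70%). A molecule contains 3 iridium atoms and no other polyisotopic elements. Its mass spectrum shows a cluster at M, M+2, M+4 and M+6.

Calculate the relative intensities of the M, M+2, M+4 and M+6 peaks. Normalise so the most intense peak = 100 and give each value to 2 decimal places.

The 3 Ir atoms are independent, so intensities follow the terms of (0.3730 + 0.6270)^3.
P(M) = 0.3730^3 = 0.051895
P(M+2) = 3 × 0.3730^2 × 0.6270^1 = 0.261702
P(M+4) = 3 × 0.3730^1 × 0.6270^2 = 0.439911
P(M+6) = 0.6270^3 = 0.246492
The M+4 peak is largest (0.439911); scaling to 100 gives 11.80 : 59.49 : 100.00 : 56.03.

11.80 : 59.49 : 100.00 : 56.03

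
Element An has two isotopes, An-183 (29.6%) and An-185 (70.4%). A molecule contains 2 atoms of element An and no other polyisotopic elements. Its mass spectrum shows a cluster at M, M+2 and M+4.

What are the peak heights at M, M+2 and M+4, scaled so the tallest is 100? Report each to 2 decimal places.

17.68 : 84.09 : 100.00

Expanding (0.296 + 0.704)^2:
P(M) = 0.296^2 = 0.087616
P(M+2) = 2 × 0.296^1 × 0.704^1 = 0.416768
P(M+4) = 0.704^2 = 0.495616
The M+4 peak is largest (0.495616); scaling to 100 gives 17.68 : 84.09 : 100.00.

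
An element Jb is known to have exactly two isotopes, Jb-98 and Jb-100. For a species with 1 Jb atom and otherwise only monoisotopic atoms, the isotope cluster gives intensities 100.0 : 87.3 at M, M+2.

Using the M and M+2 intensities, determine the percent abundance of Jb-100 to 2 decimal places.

46.61%

Write p for the Jb-98 fraction. I(M+2)/I(M) = [C(1,1)·p^0·(1−p)] / p^1 = 1·(1−p)/p = 87.3/100.0 = 0.8730
(1−p)/p = 0.8730/1 = 0.8730  ⇒  p = 1/(1 + 0.8730) = 0.5339
Jb-98: 53.39%, Jb-100: 46.61%.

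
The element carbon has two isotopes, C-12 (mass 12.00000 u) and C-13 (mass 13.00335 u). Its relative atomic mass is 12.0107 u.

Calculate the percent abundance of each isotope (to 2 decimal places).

With x = fraction of C-12 (so C-13 is 1 − x):
12.00000·x + 13.00335·(1 − x) = 12.0107
(12.00000 − 13.00335)·x = 12.0107 − 13.00335
x = -0.99265 / -1.00335 = 0.98934 → 98.93% C-12, 1.07% C-13.

C-12: 98.93%, C-13: 1.07%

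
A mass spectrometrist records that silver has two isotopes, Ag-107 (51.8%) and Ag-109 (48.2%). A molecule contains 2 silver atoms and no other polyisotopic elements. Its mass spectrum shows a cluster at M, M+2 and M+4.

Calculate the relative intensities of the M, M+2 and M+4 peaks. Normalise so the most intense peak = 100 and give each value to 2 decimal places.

Expanding (0.518 + 0.482)^2:
P(M) = 0.518^2 = 0.268324
P(M+2) = 2 × 0.518^1 × 0.482^1 = 0.499352
P(M+4) = 0.482^2 = 0.232324
The M+2 peak is largest (0.499352); scaling to 100 gives 53.73 : 100.00 : 46.53.

53.73 : 100.00 : 46.53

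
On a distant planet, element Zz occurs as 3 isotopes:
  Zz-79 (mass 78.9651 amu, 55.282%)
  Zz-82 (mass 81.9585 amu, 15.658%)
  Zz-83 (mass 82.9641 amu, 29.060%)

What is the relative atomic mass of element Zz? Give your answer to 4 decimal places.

Weight each isotope mass by its fractional abundance: 0.55282 × 78.9651 + 0.15658 × 81.9585 + 0.29060 × 82.9641
= 43.65349 + 12.83306 + 24.10937 = 80.59592 amu

80.5959 amu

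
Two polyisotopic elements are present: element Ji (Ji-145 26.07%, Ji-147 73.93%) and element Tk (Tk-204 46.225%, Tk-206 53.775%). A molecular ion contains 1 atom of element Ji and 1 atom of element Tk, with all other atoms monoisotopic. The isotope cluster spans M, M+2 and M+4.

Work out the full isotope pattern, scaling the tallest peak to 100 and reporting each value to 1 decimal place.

Element Ji pattern (n=1): 0.2607 : 0.7393
Element Tk pattern (n=1): 0.46225 : 0.53775
Convolve the two distributions (both contribute in 2-u steps):
  M: 0.2607×0.46225 = 0.120509
  M+2: 0.2607×0.53775 + 0.7393×0.46225 = 0.481933
  M+4: 0.7393×0.53775 = 0.397559
Scale to base peak (0.481933) = 100: 25.0 : 100.0 : 82.5

25.0 : 100.0 : 82.5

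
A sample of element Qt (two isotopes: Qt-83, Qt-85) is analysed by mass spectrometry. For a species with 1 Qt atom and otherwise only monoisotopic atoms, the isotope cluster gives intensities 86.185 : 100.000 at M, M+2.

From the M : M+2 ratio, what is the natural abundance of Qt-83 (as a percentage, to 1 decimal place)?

46.3%

Let p = fractional abundance of Qt-83. I(M+2)/I(M) = [C(1,1)·p^0·(1−p)] / p^1 = 1·(1−p)/p = 100.000/86.185 = 1.1603
(1−p)/p = 1.1603/1 = 1.1603  ⇒  p = 1/(1 + 1.1603) = 0.4629
Qt-83: 46.3%, Qt-85: 53.7%.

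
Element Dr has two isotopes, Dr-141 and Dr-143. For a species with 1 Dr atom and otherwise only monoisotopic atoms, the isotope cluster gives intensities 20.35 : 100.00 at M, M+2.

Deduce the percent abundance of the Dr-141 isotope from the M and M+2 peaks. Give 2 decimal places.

16.91%

If p is the fraction of Dr that is Dr-141, then I(M+2)/I(M) = [C(1,1)·p^0·(1−p)] / p^1 = 1·(1−p)/p = 100.00/20.35 = 4.9140
(1−p)/p = 4.9140/1 = 4.9140  ⇒  p = 1/(1 + 4.9140) = 0.1691
Dr-141: 16.91%, Dr-143: 83.09%.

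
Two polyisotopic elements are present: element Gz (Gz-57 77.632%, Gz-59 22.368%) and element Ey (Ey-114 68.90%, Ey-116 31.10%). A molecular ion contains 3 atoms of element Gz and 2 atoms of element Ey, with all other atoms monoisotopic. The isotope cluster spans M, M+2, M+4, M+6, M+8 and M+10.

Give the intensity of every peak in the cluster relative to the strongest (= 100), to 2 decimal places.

Element Gz pattern (n=3): 0.4678669 : 0.40441752 : 0.11652426 : 0.01119132
Element Ey pattern (n=2): 0.474721 : 0.428558 : 0.096721
Convolve the two distributions (both contribute in 2-u steps):
  M: 0.4678669×0.474721 = 0.222106
  M+2: 0.4678669×0.428558 + 0.40441752×0.474721 = 0.392494
  M+4: 0.4678669×0.096721 + 0.40441752×0.428558 + 0.11652426×0.474721 = 0.273885
  M+6: 0.40441752×0.096721 + 0.11652426×0.428558 + 0.01119132×0.474721 = 0.094366
  M+8: 0.11652426×0.096721 + 0.01119132×0.428558 = 0.016066
  M+10: 0.01119132×0.096721 = 0.001082
Scale to base peak (0.392494) = 100: 56.59 : 100.00 : 69.78 : 24.04 : 4.09 : 0.28

56.59 : 100.00 : 69.78 : 24.04 : 4.09 : 0.28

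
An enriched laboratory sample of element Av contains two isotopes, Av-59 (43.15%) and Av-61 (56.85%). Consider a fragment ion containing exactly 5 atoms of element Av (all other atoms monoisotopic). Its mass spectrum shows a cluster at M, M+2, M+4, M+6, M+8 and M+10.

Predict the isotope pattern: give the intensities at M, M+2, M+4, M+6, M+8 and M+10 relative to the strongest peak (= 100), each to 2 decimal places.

4.37 : 28.81 : 75.90 : 100.00 : 65.87 : 17.36

Each Av atom is independently Av-59 (p = 0.4315) or Av-61 (q = 0.5685); the cluster is the binomial expansion (p + q)^5.
P(M) = 0.4315^5 = 0.014959
P(M+2) = 5 × 0.4315^4 × 0.5685^1 = 0.098543
P(M+4) = 10 × 0.4315^3 × 0.5685^2 = 0.259659
P(M+6) = 10 × 0.4315^2 × 0.5685^3 = 0.342100
P(M+8) = 5 × 0.4315^1 × 0.5685^4 = 0.225358
P(M+10) = 0.5685^5 = 0.059382
The M+6 peak is largest (0.342100); scaling to 100 gives 4.37 : 28.81 : 75.90 : 100.00 : 65.87 : 17.36.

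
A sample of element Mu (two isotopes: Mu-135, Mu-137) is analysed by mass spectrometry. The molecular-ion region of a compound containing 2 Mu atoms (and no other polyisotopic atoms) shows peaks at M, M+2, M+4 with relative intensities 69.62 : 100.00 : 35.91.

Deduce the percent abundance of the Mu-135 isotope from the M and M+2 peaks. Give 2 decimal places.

Let p = fractional abundance of Mu-135. I(M+2)/I(M) = [C(2,1)·p^1·(1−p)] / p^2 = 2·(1−p)/p = 100.00/69.62 = 1.4364
(1−p)/p = 1.4364/2 = 0.7182  ⇒  p = 1/(1 + 0.7182) = 0.5820
Mu-135: 58.20%, Mu-137: 41.80%.

58.20%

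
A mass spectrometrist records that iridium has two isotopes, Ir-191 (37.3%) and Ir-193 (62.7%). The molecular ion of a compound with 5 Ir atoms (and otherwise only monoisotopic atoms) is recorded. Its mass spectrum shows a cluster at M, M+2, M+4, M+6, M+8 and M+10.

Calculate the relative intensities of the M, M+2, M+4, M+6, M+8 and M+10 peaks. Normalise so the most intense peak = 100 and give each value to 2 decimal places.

The 5 Ir atoms are independent, so intensities follow the terms of (0.373 + 0.627)^5.
P(M) = 0.373^5 = 0.007220
P(M+2) = 5 × 0.373^4 × 0.627^1 = 0.060684
P(M+4) = 10 × 0.373^3 × 0.627^2 = 0.204015
P(M+6) = 10 × 0.373^2 × 0.627^3 = 0.342942
P(M+8) = 5 × 0.373^1 × 0.627^4 = 0.288237
P(M+10) = 0.627^5 = 0.096903
The M+6 peak is largest (0.342942); scaling to 100 gives 2.11 : 17.70 : 59.49 : 100.00 : 84.05 : 28.26.

2.11 : 17.70 : 59.49 : 100.00 : 84.05 : 28.26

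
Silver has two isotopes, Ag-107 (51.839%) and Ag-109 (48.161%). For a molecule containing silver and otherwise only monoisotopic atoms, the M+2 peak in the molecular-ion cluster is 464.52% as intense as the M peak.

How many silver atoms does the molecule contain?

With n Ag atoms, P(M+2)/P(M) = C(n,1)·p^(n−1)q / p^n = n·q/p = n · 0.48161/0.51839.
n = 4.6452 × 0.51839/0.48161 = 5.00 ≈ 5

5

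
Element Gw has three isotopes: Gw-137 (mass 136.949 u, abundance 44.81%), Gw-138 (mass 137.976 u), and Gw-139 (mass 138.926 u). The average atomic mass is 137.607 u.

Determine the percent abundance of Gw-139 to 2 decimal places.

9.60%

Let x and y be the fractions of Gw-138 and Gw-139. Then x + y = 1 − 0.4481 = 0.5519 and 137.976x + 138.926y = 137.607 − 0.4481×136.949 = 76.2401531.
Substituting: 137.976x + 138.926(0.5519 − x) = 76.2401531
(137.976 − 138.926)x = -0.4331063  ⇒  x = 0.45590, y = 0.09600
Gw-138: 45.59%, Gw-139: 9.60%.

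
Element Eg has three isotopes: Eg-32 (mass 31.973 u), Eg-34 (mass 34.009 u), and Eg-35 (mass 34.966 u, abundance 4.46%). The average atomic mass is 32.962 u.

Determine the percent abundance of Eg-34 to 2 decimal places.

The remaining 95.54% is split between Eg-32 (fraction x) and Eg-34 (fraction 0.9554 − x).
Substituting: 31.973x + 34.009(0.9554 − x) = 31.4025164
(31.973 − 34.009)x = -1.0896822  ⇒  x = 0.53521, y = 0.42019
Eg-32: 53.52%, Eg-34: 42.02%.

42.02%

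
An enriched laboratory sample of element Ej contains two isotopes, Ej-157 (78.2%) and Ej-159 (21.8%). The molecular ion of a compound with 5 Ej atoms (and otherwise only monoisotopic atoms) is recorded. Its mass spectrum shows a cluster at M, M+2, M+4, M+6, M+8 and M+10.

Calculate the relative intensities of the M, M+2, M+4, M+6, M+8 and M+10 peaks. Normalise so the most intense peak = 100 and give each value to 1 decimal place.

71.7 : 100.0 : 55.8 : 15.5 : 2.2 : 0.1

Each Ej atom is independently Ej-157 (p = 0.782) or Ej-159 (q = 0.218); the cluster is the binomial expansion (p + q)^5.
P(M) = 0.782^5 = 0.292438
P(M+2) = 5 × 0.782^4 × 0.218^1 = 0.407618
P(M+4) = 10 × 0.782^3 × 0.218^2 = 0.227265
P(M+6) = 10 × 0.782^2 × 0.218^3 = 0.063355
P(M+8) = 5 × 0.782^1 × 0.218^4 = 0.008831
P(M+10) = 0.218^5 = 0.000492
The M+2 peak is largest (0.407618); scaling to 100 gives 71.7 : 100.0 : 55.8 : 15.5 : 2.2 : 0.1.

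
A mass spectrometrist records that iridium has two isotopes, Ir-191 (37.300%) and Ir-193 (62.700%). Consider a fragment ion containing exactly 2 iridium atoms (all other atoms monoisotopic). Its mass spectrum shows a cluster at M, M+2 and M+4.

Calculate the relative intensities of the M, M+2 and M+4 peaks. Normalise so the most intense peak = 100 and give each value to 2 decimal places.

Each Ir atom is independently Ir-191 (p = 0.37300) or Ir-193 (q = 0.62700); the cluster is the binomial expansion (p + q)^2.
P(M) = 0.37300^2 = 0.139129
P(M+2) = 2 × 0.37300^1 × 0.62700^1 = 0.467742
P(M+4) = 0.62700^2 = 0.393129
The M+2 peak is largest (0.467742); scaling to 100 gives 29.74 : 100.00 : 84.05.

29.74 : 100.00 : 84.05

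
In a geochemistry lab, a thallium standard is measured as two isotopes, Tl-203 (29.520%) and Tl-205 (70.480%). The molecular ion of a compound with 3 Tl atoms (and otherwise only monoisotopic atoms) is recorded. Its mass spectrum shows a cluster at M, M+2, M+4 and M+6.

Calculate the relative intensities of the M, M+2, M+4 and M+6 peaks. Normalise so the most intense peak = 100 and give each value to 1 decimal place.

Expanding (0.29520 + 0.70480)^3:
P(M) = 0.29520^3 = 0.025725
P(M+2) = 3 × 0.29520^2 × 0.70480^1 = 0.184255
P(M+4) = 3 × 0.29520^1 × 0.70480^2 = 0.439916
P(M+6) = 0.70480^3 = 0.350104
The M+4 peak is largest (0.439916); scaling to 100 gives 5.8 : 41.9 : 100.0 : 79.6.

5.8 : 41.9 : 100.0 : 79.6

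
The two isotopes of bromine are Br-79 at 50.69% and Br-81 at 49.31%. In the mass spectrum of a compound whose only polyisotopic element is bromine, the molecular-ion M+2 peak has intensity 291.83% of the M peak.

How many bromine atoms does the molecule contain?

3

For n independent Br atoms, I(M+2)/I(M) = n · (abundance Br-81) / (abundance Br-79) = n · 0.4931/0.5069.
n = 2.9183 × 0.5069/0.4931 = 3.00 ≈ 3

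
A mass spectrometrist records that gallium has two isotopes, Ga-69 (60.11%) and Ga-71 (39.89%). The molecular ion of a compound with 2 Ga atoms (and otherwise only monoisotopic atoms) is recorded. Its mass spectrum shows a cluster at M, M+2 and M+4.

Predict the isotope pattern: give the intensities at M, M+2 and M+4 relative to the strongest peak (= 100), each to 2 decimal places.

The 2 Ga atoms are independent, so intensities follow the terms of (0.6011 + 0.3989)^2.
P(M) = 0.6011^2 = 0.361321
P(M+2) = 2 × 0.6011^1 × 0.3989^1 = 0.479558
P(M+4) = 0.3989^2 = 0.159121
The M+2 peak is largest (0.479558); scaling to 100 gives 75.34 : 100.00 : 33.18.

75.34 : 100.00 : 33.18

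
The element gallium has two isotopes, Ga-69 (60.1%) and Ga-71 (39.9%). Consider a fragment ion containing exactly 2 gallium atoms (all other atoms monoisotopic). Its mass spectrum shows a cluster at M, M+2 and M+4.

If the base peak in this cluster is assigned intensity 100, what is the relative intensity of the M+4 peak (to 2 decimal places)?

Term probabilities: M 0.3612, M+2 0.4796, M+4 0.1592. Base peak = M+2.
P(M+2) = C(2,1) × 0.601^1 × 0.399^1 = 2 × 0.6010 × 0.3990 = 0.479598 (base)
P(M+4) = C(2,2) × 0.601^0 × 0.399^2 = 1 × 1.0000 × 0.159201 = 0.159201
Relative intensity = 0.159201 / 0.479598 × 100 = 33.19

33.19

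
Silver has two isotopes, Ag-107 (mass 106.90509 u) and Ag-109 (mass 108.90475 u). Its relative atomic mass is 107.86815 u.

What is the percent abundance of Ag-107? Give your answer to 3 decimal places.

51.839%

Writing the weighted mean with unknown fraction x of Ag-107:
106.90509·x + 108.90475·(1 − x) = 107.86815
(106.90509 − 108.90475)·x = 107.86815 − 108.90475
x = -1.03660 / -1.99966 = 0.51839 → 51.839% Ag-107, 48.161% Ag-109.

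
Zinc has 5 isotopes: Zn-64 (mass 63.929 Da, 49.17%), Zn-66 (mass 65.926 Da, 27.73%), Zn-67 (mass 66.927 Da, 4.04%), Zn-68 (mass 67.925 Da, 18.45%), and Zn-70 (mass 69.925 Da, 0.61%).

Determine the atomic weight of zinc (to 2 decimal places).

65.38 Da

Ar = Σ fᵢ·mᵢ = 0.4917 × 63.929 + 0.2773 × 65.926 + 0.0404 × 66.927 + 0.1845 × 67.925 + 0.0061 × 69.925
= 31.4339 + 18.2813 + 2.7039 + 12.5322 + 0.4265 = 65.3778 Da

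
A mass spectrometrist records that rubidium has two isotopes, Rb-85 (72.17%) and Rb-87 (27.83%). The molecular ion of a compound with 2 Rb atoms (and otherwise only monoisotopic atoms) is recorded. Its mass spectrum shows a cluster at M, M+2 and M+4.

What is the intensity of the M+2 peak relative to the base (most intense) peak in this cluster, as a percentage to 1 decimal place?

77.1%

Binomial terms of (0.7217 + 0.2783)^2: M 0.5209, M+2 0.4017, M+4 0.0775 → M is the base peak.
P(M) = C(2,0) × 0.7217^2 × 0.2783^0 = 1 × 0.52085089 × 1.0000 = 0.520851 (base)
P(M+2) = C(2,1) × 0.7217^1 × 0.2783^1 = 2 × 0.7217 × 0.2783 = 0.401698
Relative intensity = 0.401698 / 0.520851 × 100 = 77.1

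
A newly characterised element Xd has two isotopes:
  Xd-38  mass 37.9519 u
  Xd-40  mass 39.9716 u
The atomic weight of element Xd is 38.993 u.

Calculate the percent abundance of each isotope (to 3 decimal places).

Writing the weighted mean with unknown fraction x of Xd-38:
37.9519·x + 39.9716·(1 − x) = 38.993
(37.9519 − 39.9716)·x = 38.993 − 39.9716
x = -0.9786 / -2.0197 = 0.48453 → 48.453% Xd-38, 51.547% Xd-40.

Xd-38: 48.453%, Xd-40: 51.547%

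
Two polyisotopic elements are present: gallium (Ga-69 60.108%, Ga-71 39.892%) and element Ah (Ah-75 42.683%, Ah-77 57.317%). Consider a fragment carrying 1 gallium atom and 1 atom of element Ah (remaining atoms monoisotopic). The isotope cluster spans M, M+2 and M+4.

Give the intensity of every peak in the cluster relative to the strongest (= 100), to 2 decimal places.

49.84 : 100.00 : 44.42

Gallium pattern (n=1): 0.60108 : 0.39892
Element Ah pattern (n=1): 0.42683 : 0.57317
Convolve the two distributions (both contribute in 2-u steps):
  M: 0.60108×0.42683 = 0.256559
  M+2: 0.60108×0.57317 + 0.39892×0.42683 = 0.514792
  M+4: 0.39892×0.57317 = 0.228649
Scale to base peak (0.514792) = 100: 49.84 : 100.00 : 44.42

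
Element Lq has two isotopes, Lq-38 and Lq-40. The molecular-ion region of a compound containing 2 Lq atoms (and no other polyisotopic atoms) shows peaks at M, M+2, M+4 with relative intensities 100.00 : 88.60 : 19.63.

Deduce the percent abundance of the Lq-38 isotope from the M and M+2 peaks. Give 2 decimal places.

69.30%

Let p = fractional abundance of Lq-38. I(M+2)/I(M) = [C(2,1)·p^1·(1−p)] / p^2 = 2·(1−p)/p = 88.60/100.00 = 0.8860
(1−p)/p = 0.8860/2 = 0.4430  ⇒  p = 1/(1 + 0.4430) = 0.6930
Lq-38: 69.30%, Lq-40: 30.70%.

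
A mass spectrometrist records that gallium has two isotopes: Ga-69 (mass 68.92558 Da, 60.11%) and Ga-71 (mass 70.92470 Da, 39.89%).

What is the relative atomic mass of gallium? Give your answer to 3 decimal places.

69.723 Da

Ar = Σ fᵢ·mᵢ = 0.6011 × 68.92558 + 0.3989 × 70.92470
= 41.431166 + 28.291863 = 69.723029 Da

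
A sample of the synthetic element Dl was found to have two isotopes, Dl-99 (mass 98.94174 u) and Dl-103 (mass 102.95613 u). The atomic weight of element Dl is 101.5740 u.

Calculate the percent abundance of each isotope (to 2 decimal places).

With x = fraction of Dl-99 (so Dl-103 is 1 − x):
98.94174·x + 102.95613·(1 − x) = 101.5740
(98.94174 − 102.95613)·x = 101.5740 − 102.95613
x = -1.38213 / -4.01439 = 0.34429 → 34.43% Dl-99, 65.57% Dl-103.

Dl-99: 34.43%, Dl-103: 65.57%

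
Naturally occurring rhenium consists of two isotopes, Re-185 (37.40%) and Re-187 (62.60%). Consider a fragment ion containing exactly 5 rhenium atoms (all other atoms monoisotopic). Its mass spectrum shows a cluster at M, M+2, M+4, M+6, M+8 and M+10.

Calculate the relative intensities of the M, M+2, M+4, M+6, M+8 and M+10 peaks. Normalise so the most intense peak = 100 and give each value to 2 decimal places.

The 5 Re atoms are independent, so intensities follow the terms of (0.3740 + 0.6260)^5.
P(M) = 0.3740^5 = 0.007317
P(M+2) = 5 × 0.3740^4 × 0.6260^1 = 0.061239
P(M+4) = 10 × 0.3740^3 × 0.6260^2 = 0.205005
P(M+6) = 10 × 0.3740^2 × 0.6260^3 = 0.343136
P(M+8) = 5 × 0.3740^1 × 0.6260^4 = 0.287170
P(M+10) = 0.6260^5 = 0.096133
The M+6 peak is largest (0.343136); scaling to 100 gives 2.13 : 17.85 : 59.74 : 100.00 : 83.69 : 28.02.

2.13 : 17.85 : 59.74 : 100.00 : 83.69 : 28.02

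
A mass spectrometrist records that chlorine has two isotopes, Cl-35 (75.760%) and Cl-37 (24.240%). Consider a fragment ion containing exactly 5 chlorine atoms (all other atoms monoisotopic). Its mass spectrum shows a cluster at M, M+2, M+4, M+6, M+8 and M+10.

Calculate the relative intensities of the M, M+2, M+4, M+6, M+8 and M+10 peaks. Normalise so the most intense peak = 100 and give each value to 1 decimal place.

62.5 : 100.0 : 64.0 : 20.5 : 3.3 : 0.2

Each Cl atom is independently Cl-35 (p = 0.75760) or Cl-37 (q = 0.24240); the cluster is the binomial expansion (p + q)^5.
P(M) = 0.75760^5 = 0.249574
P(M+2) = 5 × 0.75760^4 × 0.24240^1 = 0.399266
P(M+4) = 10 × 0.75760^3 × 0.24240^2 = 0.255497
P(M+6) = 10 × 0.75760^2 × 0.24240^3 = 0.081748
P(M+8) = 5 × 0.75760^1 × 0.24240^4 = 0.013078
P(M+10) = 0.24240^5 = 0.000837
The M+2 peak is largest (0.399266); scaling to 100 gives 62.5 : 100.0 : 64.0 : 20.5 : 3.3 : 0.2.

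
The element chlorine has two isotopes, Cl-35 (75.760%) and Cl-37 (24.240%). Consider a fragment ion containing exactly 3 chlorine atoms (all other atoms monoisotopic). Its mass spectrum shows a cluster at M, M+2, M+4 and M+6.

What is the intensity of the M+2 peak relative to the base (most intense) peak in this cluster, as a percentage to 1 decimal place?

96.0%

(0.75760 + 0.24240)^3 gives M 0.4348, M+2 0.4174, M+4 0.1335, M+6 0.0142; the largest is M.
P(M) = C(3,0) × 0.75760^3 × 0.24240^0 = 1 × 0.4348304 × 1.0000 = 0.434830 (base)
P(M+2) = C(3,1) × 0.75760^2 × 0.24240^1 = 3 × 0.57395776 × 0.2424 = 0.417382
Relative intensity = 0.417382 / 0.434830 × 100 = 96.0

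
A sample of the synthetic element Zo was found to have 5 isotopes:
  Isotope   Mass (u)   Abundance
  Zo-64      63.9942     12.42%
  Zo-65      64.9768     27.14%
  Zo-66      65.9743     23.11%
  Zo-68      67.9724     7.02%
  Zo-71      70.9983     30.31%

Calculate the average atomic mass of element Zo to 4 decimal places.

67.1207 u

Ar = Σ fᵢ·mᵢ = 0.1242 × 63.9942 + 0.2714 × 64.9768 + 0.2311 × 65.9743 + 0.0702 × 67.9724 + 0.3031 × 70.9983
= 7.94808 + 17.63470 + 15.24666 + 4.77166 + 21.51958 = 67.12068 u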